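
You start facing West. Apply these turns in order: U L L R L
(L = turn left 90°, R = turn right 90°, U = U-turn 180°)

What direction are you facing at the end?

Answer: Final heading: West

Derivation:
Start: West
  U (U-turn (180°)) -> East
  L (left (90° counter-clockwise)) -> North
  L (left (90° counter-clockwise)) -> West
  R (right (90° clockwise)) -> North
  L (left (90° counter-clockwise)) -> West
Final: West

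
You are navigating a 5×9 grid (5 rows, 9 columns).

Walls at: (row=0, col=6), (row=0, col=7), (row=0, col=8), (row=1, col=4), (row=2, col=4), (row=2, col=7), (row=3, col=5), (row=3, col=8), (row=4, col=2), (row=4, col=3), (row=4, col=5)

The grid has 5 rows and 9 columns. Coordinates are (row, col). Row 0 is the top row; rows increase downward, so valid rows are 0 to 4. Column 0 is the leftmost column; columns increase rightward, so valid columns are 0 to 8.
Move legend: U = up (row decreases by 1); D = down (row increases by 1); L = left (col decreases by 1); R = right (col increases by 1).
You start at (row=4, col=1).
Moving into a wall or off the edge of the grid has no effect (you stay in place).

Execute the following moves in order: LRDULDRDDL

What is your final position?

Start: (row=4, col=1)
  L (left): (row=4, col=1) -> (row=4, col=0)
  R (right): (row=4, col=0) -> (row=4, col=1)
  D (down): blocked, stay at (row=4, col=1)
  U (up): (row=4, col=1) -> (row=3, col=1)
  L (left): (row=3, col=1) -> (row=3, col=0)
  D (down): (row=3, col=0) -> (row=4, col=0)
  R (right): (row=4, col=0) -> (row=4, col=1)
  D (down): blocked, stay at (row=4, col=1)
  D (down): blocked, stay at (row=4, col=1)
  L (left): (row=4, col=1) -> (row=4, col=0)
Final: (row=4, col=0)

Answer: Final position: (row=4, col=0)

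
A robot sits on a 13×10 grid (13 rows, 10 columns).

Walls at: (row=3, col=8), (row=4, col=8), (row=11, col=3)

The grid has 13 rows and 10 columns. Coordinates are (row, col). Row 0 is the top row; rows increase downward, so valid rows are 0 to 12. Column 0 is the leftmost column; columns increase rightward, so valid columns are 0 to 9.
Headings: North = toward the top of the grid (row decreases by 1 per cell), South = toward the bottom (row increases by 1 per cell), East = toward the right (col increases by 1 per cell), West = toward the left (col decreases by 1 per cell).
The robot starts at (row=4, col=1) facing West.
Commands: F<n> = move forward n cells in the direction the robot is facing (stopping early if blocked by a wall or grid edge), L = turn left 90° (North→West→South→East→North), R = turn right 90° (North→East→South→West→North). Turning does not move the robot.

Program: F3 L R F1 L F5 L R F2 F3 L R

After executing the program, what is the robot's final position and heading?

Start: (row=4, col=1), facing West
  F3: move forward 1/3 (blocked), now at (row=4, col=0)
  L: turn left, now facing South
  R: turn right, now facing West
  F1: move forward 0/1 (blocked), now at (row=4, col=0)
  L: turn left, now facing South
  F5: move forward 5, now at (row=9, col=0)
  L: turn left, now facing East
  R: turn right, now facing South
  F2: move forward 2, now at (row=11, col=0)
  F3: move forward 1/3 (blocked), now at (row=12, col=0)
  L: turn left, now facing East
  R: turn right, now facing South
Final: (row=12, col=0), facing South

Answer: Final position: (row=12, col=0), facing South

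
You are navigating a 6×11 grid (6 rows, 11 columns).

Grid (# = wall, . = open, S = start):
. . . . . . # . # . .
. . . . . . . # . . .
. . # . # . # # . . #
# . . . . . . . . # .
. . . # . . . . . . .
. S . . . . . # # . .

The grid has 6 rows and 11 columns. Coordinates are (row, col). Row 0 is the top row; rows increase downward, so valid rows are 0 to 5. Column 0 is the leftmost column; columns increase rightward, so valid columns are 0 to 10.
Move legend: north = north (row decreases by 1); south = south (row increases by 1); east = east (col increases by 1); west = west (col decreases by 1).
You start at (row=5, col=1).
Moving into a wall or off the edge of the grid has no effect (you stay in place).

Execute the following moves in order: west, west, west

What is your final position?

Answer: Final position: (row=5, col=0)

Derivation:
Start: (row=5, col=1)
  west (west): (row=5, col=1) -> (row=5, col=0)
  west (west): blocked, stay at (row=5, col=0)
  west (west): blocked, stay at (row=5, col=0)
Final: (row=5, col=0)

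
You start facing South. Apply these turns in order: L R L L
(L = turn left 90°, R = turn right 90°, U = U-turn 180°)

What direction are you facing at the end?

Start: South
  L (left (90° counter-clockwise)) -> East
  R (right (90° clockwise)) -> South
  L (left (90° counter-clockwise)) -> East
  L (left (90° counter-clockwise)) -> North
Final: North

Answer: Final heading: North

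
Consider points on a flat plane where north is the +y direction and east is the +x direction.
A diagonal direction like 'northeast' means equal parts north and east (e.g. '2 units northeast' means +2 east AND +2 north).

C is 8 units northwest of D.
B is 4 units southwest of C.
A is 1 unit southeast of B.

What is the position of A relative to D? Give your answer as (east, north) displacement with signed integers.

Answer: A is at (east=-11, north=3) relative to D.

Derivation:
Place D at the origin (east=0, north=0).
  C is 8 units northwest of D: delta (east=-8, north=+8); C at (east=-8, north=8).
  B is 4 units southwest of C: delta (east=-4, north=-4); B at (east=-12, north=4).
  A is 1 unit southeast of B: delta (east=+1, north=-1); A at (east=-11, north=3).
Therefore A relative to D: (east=-11, north=3).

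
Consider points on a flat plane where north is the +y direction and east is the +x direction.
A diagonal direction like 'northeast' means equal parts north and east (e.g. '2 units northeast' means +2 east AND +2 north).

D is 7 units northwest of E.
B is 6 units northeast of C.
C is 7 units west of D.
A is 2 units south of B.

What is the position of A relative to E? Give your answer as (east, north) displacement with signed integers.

Answer: A is at (east=-8, north=11) relative to E.

Derivation:
Place E at the origin (east=0, north=0).
  D is 7 units northwest of E: delta (east=-7, north=+7); D at (east=-7, north=7).
  C is 7 units west of D: delta (east=-7, north=+0); C at (east=-14, north=7).
  B is 6 units northeast of C: delta (east=+6, north=+6); B at (east=-8, north=13).
  A is 2 units south of B: delta (east=+0, north=-2); A at (east=-8, north=11).
Therefore A relative to E: (east=-8, north=11).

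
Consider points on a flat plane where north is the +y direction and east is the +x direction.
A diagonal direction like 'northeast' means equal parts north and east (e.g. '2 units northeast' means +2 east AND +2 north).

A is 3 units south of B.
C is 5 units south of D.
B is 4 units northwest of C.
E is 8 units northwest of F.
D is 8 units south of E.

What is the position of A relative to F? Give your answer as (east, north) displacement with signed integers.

Place F at the origin (east=0, north=0).
  E is 8 units northwest of F: delta (east=-8, north=+8); E at (east=-8, north=8).
  D is 8 units south of E: delta (east=+0, north=-8); D at (east=-8, north=0).
  C is 5 units south of D: delta (east=+0, north=-5); C at (east=-8, north=-5).
  B is 4 units northwest of C: delta (east=-4, north=+4); B at (east=-12, north=-1).
  A is 3 units south of B: delta (east=+0, north=-3); A at (east=-12, north=-4).
Therefore A relative to F: (east=-12, north=-4).

Answer: A is at (east=-12, north=-4) relative to F.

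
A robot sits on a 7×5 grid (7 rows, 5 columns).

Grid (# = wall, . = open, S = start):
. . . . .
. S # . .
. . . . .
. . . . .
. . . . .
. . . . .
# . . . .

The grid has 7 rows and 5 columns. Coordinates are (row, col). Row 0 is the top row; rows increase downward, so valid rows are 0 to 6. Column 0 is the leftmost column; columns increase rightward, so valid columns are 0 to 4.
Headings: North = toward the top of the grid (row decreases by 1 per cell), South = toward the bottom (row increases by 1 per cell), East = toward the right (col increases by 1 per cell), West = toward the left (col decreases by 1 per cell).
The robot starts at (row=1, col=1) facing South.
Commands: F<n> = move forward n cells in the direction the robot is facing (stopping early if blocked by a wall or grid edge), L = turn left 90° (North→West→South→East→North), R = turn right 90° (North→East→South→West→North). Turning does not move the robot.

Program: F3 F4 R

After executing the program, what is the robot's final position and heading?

Start: (row=1, col=1), facing South
  F3: move forward 3, now at (row=4, col=1)
  F4: move forward 2/4 (blocked), now at (row=6, col=1)
  R: turn right, now facing West
Final: (row=6, col=1), facing West

Answer: Final position: (row=6, col=1), facing West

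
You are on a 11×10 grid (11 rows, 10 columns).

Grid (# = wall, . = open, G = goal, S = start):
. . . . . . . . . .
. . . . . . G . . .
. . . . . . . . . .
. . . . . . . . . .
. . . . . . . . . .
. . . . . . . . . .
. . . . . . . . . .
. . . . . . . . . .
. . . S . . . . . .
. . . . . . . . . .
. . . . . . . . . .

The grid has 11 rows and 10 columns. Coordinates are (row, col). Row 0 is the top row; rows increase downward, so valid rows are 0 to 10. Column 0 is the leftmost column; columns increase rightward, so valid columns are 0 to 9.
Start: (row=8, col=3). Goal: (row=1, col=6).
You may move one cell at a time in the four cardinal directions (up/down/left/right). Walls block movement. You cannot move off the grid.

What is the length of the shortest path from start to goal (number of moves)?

BFS from (row=8, col=3) until reaching (row=1, col=6):
  Distance 0: (row=8, col=3)
  Distance 1: (row=7, col=3), (row=8, col=2), (row=8, col=4), (row=9, col=3)
  Distance 2: (row=6, col=3), (row=7, col=2), (row=7, col=4), (row=8, col=1), (row=8, col=5), (row=9, col=2), (row=9, col=4), (row=10, col=3)
  Distance 3: (row=5, col=3), (row=6, col=2), (row=6, col=4), (row=7, col=1), (row=7, col=5), (row=8, col=0), (row=8, col=6), (row=9, col=1), (row=9, col=5), (row=10, col=2), (row=10, col=4)
  Distance 4: (row=4, col=3), (row=5, col=2), (row=5, col=4), (row=6, col=1), (row=6, col=5), (row=7, col=0), (row=7, col=6), (row=8, col=7), (row=9, col=0), (row=9, col=6), (row=10, col=1), (row=10, col=5)
  Distance 5: (row=3, col=3), (row=4, col=2), (row=4, col=4), (row=5, col=1), (row=5, col=5), (row=6, col=0), (row=6, col=6), (row=7, col=7), (row=8, col=8), (row=9, col=7), (row=10, col=0), (row=10, col=6)
  Distance 6: (row=2, col=3), (row=3, col=2), (row=3, col=4), (row=4, col=1), (row=4, col=5), (row=5, col=0), (row=5, col=6), (row=6, col=7), (row=7, col=8), (row=8, col=9), (row=9, col=8), (row=10, col=7)
  Distance 7: (row=1, col=3), (row=2, col=2), (row=2, col=4), (row=3, col=1), (row=3, col=5), (row=4, col=0), (row=4, col=6), (row=5, col=7), (row=6, col=8), (row=7, col=9), (row=9, col=9), (row=10, col=8)
  Distance 8: (row=0, col=3), (row=1, col=2), (row=1, col=4), (row=2, col=1), (row=2, col=5), (row=3, col=0), (row=3, col=6), (row=4, col=7), (row=5, col=8), (row=6, col=9), (row=10, col=9)
  Distance 9: (row=0, col=2), (row=0, col=4), (row=1, col=1), (row=1, col=5), (row=2, col=0), (row=2, col=6), (row=3, col=7), (row=4, col=8), (row=5, col=9)
  Distance 10: (row=0, col=1), (row=0, col=5), (row=1, col=0), (row=1, col=6), (row=2, col=7), (row=3, col=8), (row=4, col=9)  <- goal reached here
One shortest path (10 moves): (row=8, col=3) -> (row=8, col=4) -> (row=8, col=5) -> (row=8, col=6) -> (row=7, col=6) -> (row=6, col=6) -> (row=5, col=6) -> (row=4, col=6) -> (row=3, col=6) -> (row=2, col=6) -> (row=1, col=6)

Answer: Shortest path length: 10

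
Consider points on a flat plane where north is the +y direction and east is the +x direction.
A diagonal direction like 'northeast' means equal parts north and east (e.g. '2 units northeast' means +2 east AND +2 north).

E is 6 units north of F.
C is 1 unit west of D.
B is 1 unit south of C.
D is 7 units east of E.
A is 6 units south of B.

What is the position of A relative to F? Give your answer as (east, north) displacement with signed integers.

Answer: A is at (east=6, north=-1) relative to F.

Derivation:
Place F at the origin (east=0, north=0).
  E is 6 units north of F: delta (east=+0, north=+6); E at (east=0, north=6).
  D is 7 units east of E: delta (east=+7, north=+0); D at (east=7, north=6).
  C is 1 unit west of D: delta (east=-1, north=+0); C at (east=6, north=6).
  B is 1 unit south of C: delta (east=+0, north=-1); B at (east=6, north=5).
  A is 6 units south of B: delta (east=+0, north=-6); A at (east=6, north=-1).
Therefore A relative to F: (east=6, north=-1).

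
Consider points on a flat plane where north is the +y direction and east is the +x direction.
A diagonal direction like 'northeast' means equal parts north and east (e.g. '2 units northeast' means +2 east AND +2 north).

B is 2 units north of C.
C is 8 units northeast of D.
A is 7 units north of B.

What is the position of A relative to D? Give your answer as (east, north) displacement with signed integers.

Place D at the origin (east=0, north=0).
  C is 8 units northeast of D: delta (east=+8, north=+8); C at (east=8, north=8).
  B is 2 units north of C: delta (east=+0, north=+2); B at (east=8, north=10).
  A is 7 units north of B: delta (east=+0, north=+7); A at (east=8, north=17).
Therefore A relative to D: (east=8, north=17).

Answer: A is at (east=8, north=17) relative to D.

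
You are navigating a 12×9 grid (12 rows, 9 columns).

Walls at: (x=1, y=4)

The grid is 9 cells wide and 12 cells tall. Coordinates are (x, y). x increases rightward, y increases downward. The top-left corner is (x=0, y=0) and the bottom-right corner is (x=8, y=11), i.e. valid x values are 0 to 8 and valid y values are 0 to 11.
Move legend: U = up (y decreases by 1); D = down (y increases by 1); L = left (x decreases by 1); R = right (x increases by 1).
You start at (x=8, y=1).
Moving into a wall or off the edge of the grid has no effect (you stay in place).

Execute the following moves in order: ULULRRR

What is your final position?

Answer: Final position: (x=8, y=0)

Derivation:
Start: (x=8, y=1)
  U (up): (x=8, y=1) -> (x=8, y=0)
  L (left): (x=8, y=0) -> (x=7, y=0)
  U (up): blocked, stay at (x=7, y=0)
  L (left): (x=7, y=0) -> (x=6, y=0)
  R (right): (x=6, y=0) -> (x=7, y=0)
  R (right): (x=7, y=0) -> (x=8, y=0)
  R (right): blocked, stay at (x=8, y=0)
Final: (x=8, y=0)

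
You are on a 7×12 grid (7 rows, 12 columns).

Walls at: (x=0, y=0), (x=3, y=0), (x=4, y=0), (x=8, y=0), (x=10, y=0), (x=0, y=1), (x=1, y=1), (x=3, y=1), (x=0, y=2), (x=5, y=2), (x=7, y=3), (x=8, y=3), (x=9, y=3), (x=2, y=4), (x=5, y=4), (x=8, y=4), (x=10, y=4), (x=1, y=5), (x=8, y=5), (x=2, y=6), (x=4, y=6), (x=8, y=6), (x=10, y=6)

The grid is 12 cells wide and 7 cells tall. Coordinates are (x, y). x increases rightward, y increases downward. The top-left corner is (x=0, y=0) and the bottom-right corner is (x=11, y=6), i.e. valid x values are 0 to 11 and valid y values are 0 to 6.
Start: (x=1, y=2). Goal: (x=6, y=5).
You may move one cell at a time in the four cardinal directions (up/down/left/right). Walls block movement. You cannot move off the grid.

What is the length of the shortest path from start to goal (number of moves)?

Answer: Shortest path length: 8

Derivation:
BFS from (x=1, y=2) until reaching (x=6, y=5):
  Distance 0: (x=1, y=2)
  Distance 1: (x=2, y=2), (x=1, y=3)
  Distance 2: (x=2, y=1), (x=3, y=2), (x=0, y=3), (x=2, y=3), (x=1, y=4)
  Distance 3: (x=2, y=0), (x=4, y=2), (x=3, y=3), (x=0, y=4)
  Distance 4: (x=1, y=0), (x=4, y=1), (x=4, y=3), (x=3, y=4), (x=0, y=5)
  Distance 5: (x=5, y=1), (x=5, y=3), (x=4, y=4), (x=3, y=5), (x=0, y=6)
  Distance 6: (x=5, y=0), (x=6, y=1), (x=6, y=3), (x=2, y=5), (x=4, y=5), (x=1, y=6), (x=3, y=6)
  Distance 7: (x=6, y=0), (x=7, y=1), (x=6, y=2), (x=6, y=4), (x=5, y=5)
  Distance 8: (x=7, y=0), (x=8, y=1), (x=7, y=2), (x=7, y=4), (x=6, y=5), (x=5, y=6)  <- goal reached here
One shortest path (8 moves): (x=1, y=2) -> (x=2, y=2) -> (x=3, y=2) -> (x=4, y=2) -> (x=4, y=3) -> (x=5, y=3) -> (x=6, y=3) -> (x=6, y=4) -> (x=6, y=5)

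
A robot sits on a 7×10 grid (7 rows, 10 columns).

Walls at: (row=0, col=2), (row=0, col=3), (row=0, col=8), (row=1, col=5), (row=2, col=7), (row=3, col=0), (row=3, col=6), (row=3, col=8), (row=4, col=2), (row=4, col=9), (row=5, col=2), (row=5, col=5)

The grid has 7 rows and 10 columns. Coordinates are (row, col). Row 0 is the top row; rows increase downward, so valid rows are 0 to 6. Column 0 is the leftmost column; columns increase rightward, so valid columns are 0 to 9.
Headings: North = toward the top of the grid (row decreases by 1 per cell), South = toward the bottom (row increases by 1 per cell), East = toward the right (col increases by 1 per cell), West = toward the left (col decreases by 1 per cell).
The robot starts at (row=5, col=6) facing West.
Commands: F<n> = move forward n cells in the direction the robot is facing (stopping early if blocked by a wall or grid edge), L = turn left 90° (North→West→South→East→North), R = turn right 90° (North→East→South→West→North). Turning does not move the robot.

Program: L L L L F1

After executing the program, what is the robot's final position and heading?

Start: (row=5, col=6), facing West
  L: turn left, now facing South
  L: turn left, now facing East
  L: turn left, now facing North
  L: turn left, now facing West
  F1: move forward 0/1 (blocked), now at (row=5, col=6)
Final: (row=5, col=6), facing West

Answer: Final position: (row=5, col=6), facing West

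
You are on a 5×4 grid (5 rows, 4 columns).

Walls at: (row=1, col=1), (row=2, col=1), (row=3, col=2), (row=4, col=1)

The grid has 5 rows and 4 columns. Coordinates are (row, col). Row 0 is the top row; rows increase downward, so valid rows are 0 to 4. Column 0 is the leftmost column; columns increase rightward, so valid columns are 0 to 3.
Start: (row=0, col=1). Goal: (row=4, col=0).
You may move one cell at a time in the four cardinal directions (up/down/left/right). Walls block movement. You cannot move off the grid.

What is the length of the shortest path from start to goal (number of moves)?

BFS from (row=0, col=1) until reaching (row=4, col=0):
  Distance 0: (row=0, col=1)
  Distance 1: (row=0, col=0), (row=0, col=2)
  Distance 2: (row=0, col=3), (row=1, col=0), (row=1, col=2)
  Distance 3: (row=1, col=3), (row=2, col=0), (row=2, col=2)
  Distance 4: (row=2, col=3), (row=3, col=0)
  Distance 5: (row=3, col=1), (row=3, col=3), (row=4, col=0)  <- goal reached here
One shortest path (5 moves): (row=0, col=1) -> (row=0, col=0) -> (row=1, col=0) -> (row=2, col=0) -> (row=3, col=0) -> (row=4, col=0)

Answer: Shortest path length: 5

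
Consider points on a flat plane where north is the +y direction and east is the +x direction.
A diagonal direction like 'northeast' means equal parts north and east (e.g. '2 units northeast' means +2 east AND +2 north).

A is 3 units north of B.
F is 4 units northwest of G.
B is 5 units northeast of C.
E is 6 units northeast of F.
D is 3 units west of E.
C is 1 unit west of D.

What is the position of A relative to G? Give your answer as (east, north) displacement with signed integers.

Answer: A is at (east=3, north=18) relative to G.

Derivation:
Place G at the origin (east=0, north=0).
  F is 4 units northwest of G: delta (east=-4, north=+4); F at (east=-4, north=4).
  E is 6 units northeast of F: delta (east=+6, north=+6); E at (east=2, north=10).
  D is 3 units west of E: delta (east=-3, north=+0); D at (east=-1, north=10).
  C is 1 unit west of D: delta (east=-1, north=+0); C at (east=-2, north=10).
  B is 5 units northeast of C: delta (east=+5, north=+5); B at (east=3, north=15).
  A is 3 units north of B: delta (east=+0, north=+3); A at (east=3, north=18).
Therefore A relative to G: (east=3, north=18).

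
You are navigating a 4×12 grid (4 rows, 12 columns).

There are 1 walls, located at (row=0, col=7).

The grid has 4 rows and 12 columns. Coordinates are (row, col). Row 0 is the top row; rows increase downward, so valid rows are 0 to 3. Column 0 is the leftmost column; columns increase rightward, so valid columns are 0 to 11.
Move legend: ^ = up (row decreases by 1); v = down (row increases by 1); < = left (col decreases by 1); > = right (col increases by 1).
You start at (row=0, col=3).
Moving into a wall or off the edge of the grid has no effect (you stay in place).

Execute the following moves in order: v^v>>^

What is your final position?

Start: (row=0, col=3)
  v (down): (row=0, col=3) -> (row=1, col=3)
  ^ (up): (row=1, col=3) -> (row=0, col=3)
  v (down): (row=0, col=3) -> (row=1, col=3)
  > (right): (row=1, col=3) -> (row=1, col=4)
  > (right): (row=1, col=4) -> (row=1, col=5)
  ^ (up): (row=1, col=5) -> (row=0, col=5)
Final: (row=0, col=5)

Answer: Final position: (row=0, col=5)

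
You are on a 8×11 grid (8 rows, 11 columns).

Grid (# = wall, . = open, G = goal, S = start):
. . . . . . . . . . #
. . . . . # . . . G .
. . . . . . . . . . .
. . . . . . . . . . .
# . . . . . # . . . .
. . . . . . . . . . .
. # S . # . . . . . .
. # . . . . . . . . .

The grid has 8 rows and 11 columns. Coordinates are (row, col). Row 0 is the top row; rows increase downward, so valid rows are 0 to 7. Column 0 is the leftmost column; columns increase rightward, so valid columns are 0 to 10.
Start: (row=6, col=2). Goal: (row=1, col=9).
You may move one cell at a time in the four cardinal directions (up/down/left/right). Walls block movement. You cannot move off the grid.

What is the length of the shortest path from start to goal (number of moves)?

Answer: Shortest path length: 12

Derivation:
BFS from (row=6, col=2) until reaching (row=1, col=9):
  Distance 0: (row=6, col=2)
  Distance 1: (row=5, col=2), (row=6, col=3), (row=7, col=2)
  Distance 2: (row=4, col=2), (row=5, col=1), (row=5, col=3), (row=7, col=3)
  Distance 3: (row=3, col=2), (row=4, col=1), (row=4, col=3), (row=5, col=0), (row=5, col=4), (row=7, col=4)
  Distance 4: (row=2, col=2), (row=3, col=1), (row=3, col=3), (row=4, col=4), (row=5, col=5), (row=6, col=0), (row=7, col=5)
  Distance 5: (row=1, col=2), (row=2, col=1), (row=2, col=3), (row=3, col=0), (row=3, col=4), (row=4, col=5), (row=5, col=6), (row=6, col=5), (row=7, col=0), (row=7, col=6)
  Distance 6: (row=0, col=2), (row=1, col=1), (row=1, col=3), (row=2, col=0), (row=2, col=4), (row=3, col=5), (row=5, col=7), (row=6, col=6), (row=7, col=7)
  Distance 7: (row=0, col=1), (row=0, col=3), (row=1, col=0), (row=1, col=4), (row=2, col=5), (row=3, col=6), (row=4, col=7), (row=5, col=8), (row=6, col=7), (row=7, col=8)
  Distance 8: (row=0, col=0), (row=0, col=4), (row=2, col=6), (row=3, col=7), (row=4, col=8), (row=5, col=9), (row=6, col=8), (row=7, col=9)
  Distance 9: (row=0, col=5), (row=1, col=6), (row=2, col=7), (row=3, col=8), (row=4, col=9), (row=5, col=10), (row=6, col=9), (row=7, col=10)
  Distance 10: (row=0, col=6), (row=1, col=7), (row=2, col=8), (row=3, col=9), (row=4, col=10), (row=6, col=10)
  Distance 11: (row=0, col=7), (row=1, col=8), (row=2, col=9), (row=3, col=10)
  Distance 12: (row=0, col=8), (row=1, col=9), (row=2, col=10)  <- goal reached here
One shortest path (12 moves): (row=6, col=2) -> (row=6, col=3) -> (row=5, col=3) -> (row=5, col=4) -> (row=5, col=5) -> (row=5, col=6) -> (row=5, col=7) -> (row=5, col=8) -> (row=5, col=9) -> (row=4, col=9) -> (row=3, col=9) -> (row=2, col=9) -> (row=1, col=9)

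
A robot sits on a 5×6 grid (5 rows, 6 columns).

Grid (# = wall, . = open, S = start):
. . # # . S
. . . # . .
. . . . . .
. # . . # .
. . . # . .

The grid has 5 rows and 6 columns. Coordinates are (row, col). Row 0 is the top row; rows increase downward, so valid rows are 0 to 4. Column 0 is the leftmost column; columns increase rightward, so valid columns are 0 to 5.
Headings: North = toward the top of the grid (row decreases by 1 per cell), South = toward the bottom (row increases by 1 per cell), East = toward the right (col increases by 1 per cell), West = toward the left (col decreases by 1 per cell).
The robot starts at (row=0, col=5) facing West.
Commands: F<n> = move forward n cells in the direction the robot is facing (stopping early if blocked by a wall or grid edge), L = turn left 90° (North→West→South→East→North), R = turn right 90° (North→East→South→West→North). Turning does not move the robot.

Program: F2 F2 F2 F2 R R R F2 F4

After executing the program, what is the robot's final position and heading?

Start: (row=0, col=5), facing West
  F2: move forward 1/2 (blocked), now at (row=0, col=4)
  [×3]F2: move forward 0/2 (blocked), now at (row=0, col=4)
  R: turn right, now facing North
  R: turn right, now facing East
  R: turn right, now facing South
  F2: move forward 2, now at (row=2, col=4)
  F4: move forward 0/4 (blocked), now at (row=2, col=4)
Final: (row=2, col=4), facing South

Answer: Final position: (row=2, col=4), facing South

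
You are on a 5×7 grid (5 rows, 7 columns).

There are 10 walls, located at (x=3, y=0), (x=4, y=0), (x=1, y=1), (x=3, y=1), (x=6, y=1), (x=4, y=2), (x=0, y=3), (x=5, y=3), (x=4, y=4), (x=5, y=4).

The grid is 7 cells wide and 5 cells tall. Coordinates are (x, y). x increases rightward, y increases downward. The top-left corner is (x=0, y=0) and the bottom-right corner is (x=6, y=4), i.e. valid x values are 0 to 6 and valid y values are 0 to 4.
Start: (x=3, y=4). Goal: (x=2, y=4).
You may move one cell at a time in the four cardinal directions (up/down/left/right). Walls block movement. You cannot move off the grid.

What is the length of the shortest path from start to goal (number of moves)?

Answer: Shortest path length: 1

Derivation:
BFS from (x=3, y=4) until reaching (x=2, y=4):
  Distance 0: (x=3, y=4)
  Distance 1: (x=3, y=3), (x=2, y=4)  <- goal reached here
One shortest path (1 moves): (x=3, y=4) -> (x=2, y=4)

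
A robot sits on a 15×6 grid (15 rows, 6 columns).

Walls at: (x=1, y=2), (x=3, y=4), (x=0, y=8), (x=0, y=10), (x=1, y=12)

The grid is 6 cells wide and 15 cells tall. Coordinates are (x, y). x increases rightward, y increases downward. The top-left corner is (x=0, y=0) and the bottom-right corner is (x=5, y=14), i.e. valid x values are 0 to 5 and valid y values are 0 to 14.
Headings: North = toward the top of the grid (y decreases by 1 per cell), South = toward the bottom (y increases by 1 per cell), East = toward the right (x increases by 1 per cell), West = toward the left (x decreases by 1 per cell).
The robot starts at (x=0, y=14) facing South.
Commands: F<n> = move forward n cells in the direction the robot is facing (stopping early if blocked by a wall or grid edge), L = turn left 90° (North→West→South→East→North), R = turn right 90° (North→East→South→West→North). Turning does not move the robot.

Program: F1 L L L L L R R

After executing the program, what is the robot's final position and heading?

Start: (x=0, y=14), facing South
  F1: move forward 0/1 (blocked), now at (x=0, y=14)
  L: turn left, now facing East
  L: turn left, now facing North
  L: turn left, now facing West
  L: turn left, now facing South
  L: turn left, now facing East
  R: turn right, now facing South
  R: turn right, now facing West
Final: (x=0, y=14), facing West

Answer: Final position: (x=0, y=14), facing West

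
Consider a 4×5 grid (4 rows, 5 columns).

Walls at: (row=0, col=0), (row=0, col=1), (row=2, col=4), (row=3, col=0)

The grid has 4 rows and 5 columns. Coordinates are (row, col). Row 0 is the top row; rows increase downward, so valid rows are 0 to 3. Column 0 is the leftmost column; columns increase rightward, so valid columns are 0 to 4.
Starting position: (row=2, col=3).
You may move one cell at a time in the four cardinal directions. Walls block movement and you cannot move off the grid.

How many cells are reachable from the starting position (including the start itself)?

Answer: Reachable cells: 16

Derivation:
BFS flood-fill from (row=2, col=3):
  Distance 0: (row=2, col=3)
  Distance 1: (row=1, col=3), (row=2, col=2), (row=3, col=3)
  Distance 2: (row=0, col=3), (row=1, col=2), (row=1, col=4), (row=2, col=1), (row=3, col=2), (row=3, col=4)
  Distance 3: (row=0, col=2), (row=0, col=4), (row=1, col=1), (row=2, col=0), (row=3, col=1)
  Distance 4: (row=1, col=0)
Total reachable: 16 (grid has 16 open cells total)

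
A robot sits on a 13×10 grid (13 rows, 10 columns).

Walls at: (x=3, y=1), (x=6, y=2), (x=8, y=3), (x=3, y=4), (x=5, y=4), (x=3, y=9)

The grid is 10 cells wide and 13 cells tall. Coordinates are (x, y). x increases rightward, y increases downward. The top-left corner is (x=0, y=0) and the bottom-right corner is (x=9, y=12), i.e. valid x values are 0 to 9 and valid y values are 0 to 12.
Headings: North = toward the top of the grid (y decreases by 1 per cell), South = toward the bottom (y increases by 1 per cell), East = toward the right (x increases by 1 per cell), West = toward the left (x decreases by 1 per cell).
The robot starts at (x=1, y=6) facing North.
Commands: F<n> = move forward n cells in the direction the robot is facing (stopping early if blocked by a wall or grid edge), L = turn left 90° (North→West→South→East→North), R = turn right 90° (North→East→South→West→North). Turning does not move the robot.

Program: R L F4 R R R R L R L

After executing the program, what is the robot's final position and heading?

Answer: Final position: (x=1, y=2), facing West

Derivation:
Start: (x=1, y=6), facing North
  R: turn right, now facing East
  L: turn left, now facing North
  F4: move forward 4, now at (x=1, y=2)
  R: turn right, now facing East
  R: turn right, now facing South
  R: turn right, now facing West
  R: turn right, now facing North
  L: turn left, now facing West
  R: turn right, now facing North
  L: turn left, now facing West
Final: (x=1, y=2), facing West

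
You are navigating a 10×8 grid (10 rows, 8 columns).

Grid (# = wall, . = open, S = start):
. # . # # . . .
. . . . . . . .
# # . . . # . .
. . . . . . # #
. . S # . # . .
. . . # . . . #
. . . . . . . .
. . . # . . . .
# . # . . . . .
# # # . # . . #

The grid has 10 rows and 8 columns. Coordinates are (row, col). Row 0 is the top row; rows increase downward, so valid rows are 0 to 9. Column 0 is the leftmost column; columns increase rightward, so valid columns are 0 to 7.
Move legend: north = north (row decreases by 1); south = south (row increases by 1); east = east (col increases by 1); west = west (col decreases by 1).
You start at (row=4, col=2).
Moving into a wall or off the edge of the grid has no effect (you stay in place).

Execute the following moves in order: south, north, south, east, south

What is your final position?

Start: (row=4, col=2)
  south (south): (row=4, col=2) -> (row=5, col=2)
  north (north): (row=5, col=2) -> (row=4, col=2)
  south (south): (row=4, col=2) -> (row=5, col=2)
  east (east): blocked, stay at (row=5, col=2)
  south (south): (row=5, col=2) -> (row=6, col=2)
Final: (row=6, col=2)

Answer: Final position: (row=6, col=2)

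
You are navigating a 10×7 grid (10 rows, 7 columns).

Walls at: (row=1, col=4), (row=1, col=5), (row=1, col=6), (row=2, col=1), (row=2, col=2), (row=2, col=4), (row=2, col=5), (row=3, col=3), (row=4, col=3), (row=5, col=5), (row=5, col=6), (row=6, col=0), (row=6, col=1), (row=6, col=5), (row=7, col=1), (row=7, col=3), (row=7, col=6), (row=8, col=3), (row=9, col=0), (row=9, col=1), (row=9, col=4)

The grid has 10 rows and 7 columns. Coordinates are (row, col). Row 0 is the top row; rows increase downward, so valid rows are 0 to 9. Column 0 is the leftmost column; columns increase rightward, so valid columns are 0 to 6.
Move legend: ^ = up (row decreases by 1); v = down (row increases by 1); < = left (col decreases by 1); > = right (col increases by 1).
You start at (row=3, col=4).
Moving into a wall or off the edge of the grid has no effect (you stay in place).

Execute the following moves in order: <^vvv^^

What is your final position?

Start: (row=3, col=4)
  < (left): blocked, stay at (row=3, col=4)
  ^ (up): blocked, stay at (row=3, col=4)
  v (down): (row=3, col=4) -> (row=4, col=4)
  v (down): (row=4, col=4) -> (row=5, col=4)
  v (down): (row=5, col=4) -> (row=6, col=4)
  ^ (up): (row=6, col=4) -> (row=5, col=4)
  ^ (up): (row=5, col=4) -> (row=4, col=4)
Final: (row=4, col=4)

Answer: Final position: (row=4, col=4)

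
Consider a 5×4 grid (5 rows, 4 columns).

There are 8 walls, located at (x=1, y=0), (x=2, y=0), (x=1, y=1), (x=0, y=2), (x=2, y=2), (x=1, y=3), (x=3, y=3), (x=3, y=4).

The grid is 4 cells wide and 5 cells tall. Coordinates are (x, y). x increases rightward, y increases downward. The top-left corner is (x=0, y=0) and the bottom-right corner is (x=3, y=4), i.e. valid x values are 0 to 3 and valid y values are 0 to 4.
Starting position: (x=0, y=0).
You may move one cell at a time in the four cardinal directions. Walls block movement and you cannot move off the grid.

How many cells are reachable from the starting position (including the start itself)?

BFS flood-fill from (x=0, y=0):
  Distance 0: (x=0, y=0)
  Distance 1: (x=0, y=1)
Total reachable: 2 (grid has 12 open cells total)

Answer: Reachable cells: 2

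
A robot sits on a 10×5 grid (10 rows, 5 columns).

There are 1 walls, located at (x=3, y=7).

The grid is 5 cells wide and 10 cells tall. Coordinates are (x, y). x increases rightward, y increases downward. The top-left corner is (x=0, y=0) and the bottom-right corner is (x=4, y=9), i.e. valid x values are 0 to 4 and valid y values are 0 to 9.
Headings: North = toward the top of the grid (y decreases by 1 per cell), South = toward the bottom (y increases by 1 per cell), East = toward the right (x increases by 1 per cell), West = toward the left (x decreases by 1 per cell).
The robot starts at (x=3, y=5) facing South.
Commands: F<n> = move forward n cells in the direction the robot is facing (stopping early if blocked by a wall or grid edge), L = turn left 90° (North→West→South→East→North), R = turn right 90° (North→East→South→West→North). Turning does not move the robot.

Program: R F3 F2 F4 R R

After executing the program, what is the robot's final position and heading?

Answer: Final position: (x=0, y=5), facing East

Derivation:
Start: (x=3, y=5), facing South
  R: turn right, now facing West
  F3: move forward 3, now at (x=0, y=5)
  F2: move forward 0/2 (blocked), now at (x=0, y=5)
  F4: move forward 0/4 (blocked), now at (x=0, y=5)
  R: turn right, now facing North
  R: turn right, now facing East
Final: (x=0, y=5), facing East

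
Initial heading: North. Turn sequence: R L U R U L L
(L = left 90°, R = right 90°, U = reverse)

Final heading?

Start: North
  R (right (90° clockwise)) -> East
  L (left (90° counter-clockwise)) -> North
  U (U-turn (180°)) -> South
  R (right (90° clockwise)) -> West
  U (U-turn (180°)) -> East
  L (left (90° counter-clockwise)) -> North
  L (left (90° counter-clockwise)) -> West
Final: West

Answer: Final heading: West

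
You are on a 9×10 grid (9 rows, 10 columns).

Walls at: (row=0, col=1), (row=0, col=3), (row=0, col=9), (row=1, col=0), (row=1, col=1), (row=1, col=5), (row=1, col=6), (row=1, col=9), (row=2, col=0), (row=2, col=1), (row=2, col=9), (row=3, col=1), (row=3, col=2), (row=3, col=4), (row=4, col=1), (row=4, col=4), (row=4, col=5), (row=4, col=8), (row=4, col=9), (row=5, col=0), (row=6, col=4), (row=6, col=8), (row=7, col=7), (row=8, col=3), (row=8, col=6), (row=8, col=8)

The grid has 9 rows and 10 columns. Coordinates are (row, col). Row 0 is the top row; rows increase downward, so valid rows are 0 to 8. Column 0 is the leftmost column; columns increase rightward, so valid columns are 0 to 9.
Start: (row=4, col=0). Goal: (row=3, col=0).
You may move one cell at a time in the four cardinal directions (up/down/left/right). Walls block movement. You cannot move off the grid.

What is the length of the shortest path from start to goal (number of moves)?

BFS from (row=4, col=0) until reaching (row=3, col=0):
  Distance 0: (row=4, col=0)
  Distance 1: (row=3, col=0)  <- goal reached here
One shortest path (1 moves): (row=4, col=0) -> (row=3, col=0)

Answer: Shortest path length: 1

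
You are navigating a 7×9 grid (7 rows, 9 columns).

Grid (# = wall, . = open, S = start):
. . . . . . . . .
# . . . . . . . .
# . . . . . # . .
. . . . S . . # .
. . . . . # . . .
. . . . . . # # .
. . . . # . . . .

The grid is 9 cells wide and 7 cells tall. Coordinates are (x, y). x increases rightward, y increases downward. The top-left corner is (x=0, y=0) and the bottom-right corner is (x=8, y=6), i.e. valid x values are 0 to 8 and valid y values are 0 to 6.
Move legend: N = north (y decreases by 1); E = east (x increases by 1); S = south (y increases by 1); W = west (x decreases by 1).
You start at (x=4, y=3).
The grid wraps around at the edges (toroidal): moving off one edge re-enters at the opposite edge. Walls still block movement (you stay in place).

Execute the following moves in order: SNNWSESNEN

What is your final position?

Answer: Final position: (x=5, y=2)

Derivation:
Start: (x=4, y=3)
  S (south): (x=4, y=3) -> (x=4, y=4)
  N (north): (x=4, y=4) -> (x=4, y=3)
  N (north): (x=4, y=3) -> (x=4, y=2)
  W (west): (x=4, y=2) -> (x=3, y=2)
  S (south): (x=3, y=2) -> (x=3, y=3)
  E (east): (x=3, y=3) -> (x=4, y=3)
  S (south): (x=4, y=3) -> (x=4, y=4)
  N (north): (x=4, y=4) -> (x=4, y=3)
  E (east): (x=4, y=3) -> (x=5, y=3)
  N (north): (x=5, y=3) -> (x=5, y=2)
Final: (x=5, y=2)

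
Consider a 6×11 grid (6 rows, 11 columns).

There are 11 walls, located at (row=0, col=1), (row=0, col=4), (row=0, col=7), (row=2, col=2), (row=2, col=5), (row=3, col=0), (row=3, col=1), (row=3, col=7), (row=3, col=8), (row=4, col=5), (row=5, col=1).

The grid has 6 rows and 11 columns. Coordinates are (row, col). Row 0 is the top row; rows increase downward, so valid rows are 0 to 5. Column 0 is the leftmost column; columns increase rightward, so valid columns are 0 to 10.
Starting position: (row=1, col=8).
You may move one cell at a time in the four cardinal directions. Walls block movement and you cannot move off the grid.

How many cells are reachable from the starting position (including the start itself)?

BFS flood-fill from (row=1, col=8):
  Distance 0: (row=1, col=8)
  Distance 1: (row=0, col=8), (row=1, col=7), (row=1, col=9), (row=2, col=8)
  Distance 2: (row=0, col=9), (row=1, col=6), (row=1, col=10), (row=2, col=7), (row=2, col=9)
  Distance 3: (row=0, col=6), (row=0, col=10), (row=1, col=5), (row=2, col=6), (row=2, col=10), (row=3, col=9)
  Distance 4: (row=0, col=5), (row=1, col=4), (row=3, col=6), (row=3, col=10), (row=4, col=9)
  Distance 5: (row=1, col=3), (row=2, col=4), (row=3, col=5), (row=4, col=6), (row=4, col=8), (row=4, col=10), (row=5, col=9)
  Distance 6: (row=0, col=3), (row=1, col=2), (row=2, col=3), (row=3, col=4), (row=4, col=7), (row=5, col=6), (row=5, col=8), (row=5, col=10)
  Distance 7: (row=0, col=2), (row=1, col=1), (row=3, col=3), (row=4, col=4), (row=5, col=5), (row=5, col=7)
  Distance 8: (row=1, col=0), (row=2, col=1), (row=3, col=2), (row=4, col=3), (row=5, col=4)
  Distance 9: (row=0, col=0), (row=2, col=0), (row=4, col=2), (row=5, col=3)
  Distance 10: (row=4, col=1), (row=5, col=2)
  Distance 11: (row=4, col=0)
  Distance 12: (row=5, col=0)
Total reachable: 55 (grid has 55 open cells total)

Answer: Reachable cells: 55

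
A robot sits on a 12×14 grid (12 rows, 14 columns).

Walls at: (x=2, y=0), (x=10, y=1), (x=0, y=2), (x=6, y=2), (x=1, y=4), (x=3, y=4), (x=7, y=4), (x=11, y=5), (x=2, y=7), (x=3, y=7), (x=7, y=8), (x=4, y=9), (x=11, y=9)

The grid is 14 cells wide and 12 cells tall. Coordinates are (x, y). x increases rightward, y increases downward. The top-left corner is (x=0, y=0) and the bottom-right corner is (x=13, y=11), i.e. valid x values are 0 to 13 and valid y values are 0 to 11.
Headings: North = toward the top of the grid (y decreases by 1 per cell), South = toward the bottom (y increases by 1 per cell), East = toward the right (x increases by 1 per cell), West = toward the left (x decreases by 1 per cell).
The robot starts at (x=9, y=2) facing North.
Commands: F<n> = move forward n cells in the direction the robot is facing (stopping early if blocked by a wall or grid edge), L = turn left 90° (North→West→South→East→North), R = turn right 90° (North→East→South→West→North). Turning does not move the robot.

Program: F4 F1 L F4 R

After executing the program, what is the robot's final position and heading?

Start: (x=9, y=2), facing North
  F4: move forward 2/4 (blocked), now at (x=9, y=0)
  F1: move forward 0/1 (blocked), now at (x=9, y=0)
  L: turn left, now facing West
  F4: move forward 4, now at (x=5, y=0)
  R: turn right, now facing North
Final: (x=5, y=0), facing North

Answer: Final position: (x=5, y=0), facing North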